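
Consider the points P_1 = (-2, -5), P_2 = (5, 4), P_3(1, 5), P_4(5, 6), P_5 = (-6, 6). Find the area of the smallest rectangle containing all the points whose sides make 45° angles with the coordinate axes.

In coordinates u = x + y, v = x − y the rectangle is axis-aligned; the map (x,y)→(u,v) scales areas by 2.
u-values: -7, 9, 6, 11, 0; range = 11 − (-7) = 18.
v-values: 3, 1, -4, -1, -12; range = 3 − (-12) = 15.
Area = (18 × 15) / 2 = 135.

135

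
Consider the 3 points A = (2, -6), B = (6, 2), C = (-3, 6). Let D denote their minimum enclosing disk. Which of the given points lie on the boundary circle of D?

Side lengths²: AB² = 80, AC² = 169, BC² = 97.
Since AC² = 169 < 97 + 80 = 177, the triangle is acute, so the smallest enclosing circle is the circumcircle.
Circumcentre = (-5/22, 5/44), r² = 81965/1936.
The points at distance exactly r from the centre are A, B, C — 3 points.

A, B, C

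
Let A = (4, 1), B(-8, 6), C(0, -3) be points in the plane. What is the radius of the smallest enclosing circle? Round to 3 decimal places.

Side lengths²: AB² = 169, AC² = 32, BC² = 145.
Since AB² = 169 < 145 + 32 = 177, the triangle is acute, so the smallest enclosing circle is the circumcircle.
Circumcentre = (-73/34, 107/34), r² = 24505/578.
r = √(24505/578) ≈ 6.511.

6.511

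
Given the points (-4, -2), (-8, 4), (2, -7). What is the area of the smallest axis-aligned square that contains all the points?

The bounding box has width 10 and height 11.
An axis-aligned square enclosing the set must have side ≥ max(width, height).
So the minimum side is max(10, 11) = 11.
Area = 11² = 121.

121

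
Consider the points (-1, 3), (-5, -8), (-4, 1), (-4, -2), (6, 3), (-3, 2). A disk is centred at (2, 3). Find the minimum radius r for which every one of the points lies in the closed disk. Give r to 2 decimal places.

13.04

The required radius is the distance from (2, 3) to the farthest point.
Squared distances: 9, 170, 40, 61, 16, 26.
Maximum is 170, attained at (-5, -8).
r = √170 ≈ 13.04.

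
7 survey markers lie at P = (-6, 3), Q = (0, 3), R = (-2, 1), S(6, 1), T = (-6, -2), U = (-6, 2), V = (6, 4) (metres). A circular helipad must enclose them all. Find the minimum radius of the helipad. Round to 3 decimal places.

6.708

The farthest pair is T–V with squared distance 180. The circle on this segment as diameter has centre (0, 1) and r² = 180/4 = 45.
Check P: distance² to centre = 40 ≤ 45, so it lies inside.
All remaining points lie in this disk, and no smaller disk contains both endpoints, so this is the minimum enclosing circle.
r = √45 ≈ 6.708.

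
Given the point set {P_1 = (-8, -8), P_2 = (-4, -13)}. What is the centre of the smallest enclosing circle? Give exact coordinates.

(-6, -10.5)

The smallest circle enclosing two points has them as diameter endpoints.
Centre = midpoint = (-6, -10.5); r² = |P_1P_2|²/4 = 41/4 = 10.25.
Centre = (-6, -10.5).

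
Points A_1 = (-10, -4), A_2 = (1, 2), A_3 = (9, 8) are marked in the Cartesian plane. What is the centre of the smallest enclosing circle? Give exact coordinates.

Side lengths²: A_1A_2² = 157, A_1A_3² = 505, A_2A_3² = 100.
Since A_1A_3² = 505 ≥ 157 + 100 = 257, the angle opposite A_1A_3 is not acute, so the smallest enclosing circle has A_1A_3 as diameter.
Centre = midpoint of A_1A_3 = (-0.5, 2), r² = 505/4 = 126.25.
Centre = (-0.5, 2).

(-0.5, 2)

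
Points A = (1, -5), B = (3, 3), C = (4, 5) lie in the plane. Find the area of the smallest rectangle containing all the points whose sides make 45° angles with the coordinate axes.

In coordinates u = x + y, v = x − y the rectangle is axis-aligned; the map (x,y)→(u,v) scales areas by 2.
u-values: -4, 6, 9; range = 9 − (-4) = 13.
v-values: 6, 0, -1; range = 6 − (-1) = 7.
Area = (13 × 7) / 2 = 45.5.

45.5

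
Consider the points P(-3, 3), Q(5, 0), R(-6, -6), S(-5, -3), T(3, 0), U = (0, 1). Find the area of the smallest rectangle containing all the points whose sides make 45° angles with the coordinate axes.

93.5

In coordinates u = x + y, v = x − y the rectangle is axis-aligned; the map (x,y)→(u,v) scales areas by 2.
u-values: 0, 5, -12, -8, 3, 1; range = 5 − (-12) = 17.
v-values: -6, 5, 0, -2, 3, -1; range = 5 − (-6) = 11.
Area = (17 × 11) / 2 = 93.5.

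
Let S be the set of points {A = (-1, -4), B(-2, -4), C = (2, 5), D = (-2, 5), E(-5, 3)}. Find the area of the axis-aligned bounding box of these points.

63

x ranges over [-5, 2], width 7.
y ranges over [-4, 5], height 9.
Area = 7 × 9 = 63.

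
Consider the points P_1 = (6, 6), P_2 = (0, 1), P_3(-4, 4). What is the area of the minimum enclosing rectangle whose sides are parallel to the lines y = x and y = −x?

48

In coordinates u = x + y, v = x − y the rectangle is axis-aligned; the map (x,y)→(u,v) scales areas by 2.
u-values: 12, 1, 0; range = 12 − 0 = 12.
v-values: 0, -1, -8; range = 0 − (-8) = 8.
Area = (12 × 8) / 2 = 48.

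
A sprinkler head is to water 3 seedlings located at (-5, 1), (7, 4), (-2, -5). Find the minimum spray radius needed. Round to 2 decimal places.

6.52

Call the three points A, B, C in the order given.
Side lengths²: AB² = 153, AC² = 45, BC² = 162.
Since BC² = 162 < 153 + 45 = 198, the triangle is acute, so the smallest enclosing circle is the circumcircle.
Circumcentre = (1.5, 0.5), r² = 42.5.
r = √(42.5) ≈ 6.52.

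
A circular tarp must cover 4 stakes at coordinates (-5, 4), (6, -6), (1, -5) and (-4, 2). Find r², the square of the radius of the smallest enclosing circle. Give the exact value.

A smallest enclosing disk is always determined by at most three of the input points on its boundary.
The farthest pair is (-5, 4)–(6, -6) with squared distance 221. The circle on this segment as diameter has centre (0.5, -1) and r² = 221/4 = 55.25.
Check (1, -5): distance² to centre = 16.25 ≤ 55.25, so it lies inside.
All remaining points lie in this disk, and no smaller disk contains both endpoints, so this is the minimum enclosing circle.

55.25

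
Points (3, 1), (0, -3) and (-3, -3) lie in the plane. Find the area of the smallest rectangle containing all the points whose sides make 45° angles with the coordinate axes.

In coordinates u = x + y, v = x − y the rectangle is axis-aligned; the map (x,y)→(u,v) scales areas by 2.
u-values: 4, -3, -6; range = 4 − (-6) = 10.
v-values: 2, 3, 0; range = 3 − 0 = 3.
Area = (10 × 3) / 2 = 15.

15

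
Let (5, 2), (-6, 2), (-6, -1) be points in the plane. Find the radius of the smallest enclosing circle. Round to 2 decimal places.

5.70

Call the three points A, B, C in the order given.
Side lengths²: AB² = 121, AC² = 130, BC² = 9.
Since AC² = 130 ≥ 121 + 9 = 130, the angle opposite AC is not acute, so the smallest enclosing circle has AC as diameter.
Centre = midpoint of AC = (-0.5, 0.5), r² = 130/4 = 32.5.
r = √(32.5) ≈ 5.70.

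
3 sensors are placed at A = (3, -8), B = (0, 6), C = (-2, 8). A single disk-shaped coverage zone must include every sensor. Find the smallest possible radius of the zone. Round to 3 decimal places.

8.382

Side lengths²: AB² = 205, AC² = 281, BC² = 8.
Since AC² = 281 ≥ 205 + 8 = 213, the angle opposite AC is not acute, so the smallest enclosing circle has AC as diameter.
Centre = midpoint of AC = (0.5, 0), r² = 281/4 = 70.25.
r = √(70.25) ≈ 8.382.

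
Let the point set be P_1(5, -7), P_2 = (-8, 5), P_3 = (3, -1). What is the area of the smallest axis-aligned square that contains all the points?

The bounding box has width 13 and height 12.
An axis-aligned square enclosing the set must have side ≥ max(width, height).
So the minimum side is max(13, 12) = 13.
Area = 13² = 169.

169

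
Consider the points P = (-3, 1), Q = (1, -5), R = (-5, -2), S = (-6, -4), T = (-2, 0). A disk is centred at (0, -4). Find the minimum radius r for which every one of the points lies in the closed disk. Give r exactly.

6

The required radius is the distance from (0, -4) to the farthest point.
Squared distances: 34, 2, 29, 36, 20.
Maximum is 36, attained at S.
r = √36 = 6.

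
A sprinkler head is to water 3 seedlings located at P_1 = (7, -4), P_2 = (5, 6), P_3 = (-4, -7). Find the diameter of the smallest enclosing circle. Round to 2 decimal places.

Side lengths²: P_1P_2² = 104, P_1P_3² = 130, P_2P_3² = 250.
Since P_2P_3² = 250 ≥ 130 + 104 = 234, the angle opposite P_2P_3 is not acute, so the smallest enclosing circle has P_2P_3 as diameter.
Centre = midpoint of P_2P_3 = (0.5, -0.5), r² = 250/4 = 62.5.
Diameter = 2r = 2√(62.5) ≈ 15.81.

15.81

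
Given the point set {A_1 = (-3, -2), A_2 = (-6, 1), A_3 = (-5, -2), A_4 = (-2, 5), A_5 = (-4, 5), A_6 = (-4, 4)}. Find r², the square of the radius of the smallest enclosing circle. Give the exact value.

14.5

The farthest pair is A_3–A_4 with squared distance 58. The circle on this segment as diameter has centre (-3.5, 1.5) and r² = 58/4 = 14.5.
Check A_1: distance² to centre = 12.5 ≤ 14.5, so it lies inside.
All remaining points lie in this disk, and no smaller disk contains both endpoints, so this is the minimum enclosing circle.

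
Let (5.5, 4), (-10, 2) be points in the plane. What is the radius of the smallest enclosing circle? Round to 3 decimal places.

7.814

The smallest circle enclosing two points has them as diameter endpoints.
Centre = midpoint = (-2.25, 3); r² = |(5.5, 4)−(-10, 2)|²/4 = 244.25/4 = 61.0625.
r = √(61.0625) ≈ 7.814.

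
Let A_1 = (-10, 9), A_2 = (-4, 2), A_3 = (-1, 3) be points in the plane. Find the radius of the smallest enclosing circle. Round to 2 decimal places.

Side lengths²: A_1A_2² = 85, A_1A_3² = 117, A_2A_3² = 10.
Since A_1A_3² = 117 ≥ 85 + 10 = 95, the angle opposite A_1A_3 is not acute, so the smallest enclosing circle has A_1A_3 as diameter.
Centre = midpoint of A_1A_3 = (-5.5, 6), r² = 117/4 = 29.25.
r = √(29.25) ≈ 5.41.

5.41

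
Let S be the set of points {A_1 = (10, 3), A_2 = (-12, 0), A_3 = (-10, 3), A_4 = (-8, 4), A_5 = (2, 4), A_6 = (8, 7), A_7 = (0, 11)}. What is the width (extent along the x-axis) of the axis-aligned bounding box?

max x = 10, min x = -12, so width = 22.

22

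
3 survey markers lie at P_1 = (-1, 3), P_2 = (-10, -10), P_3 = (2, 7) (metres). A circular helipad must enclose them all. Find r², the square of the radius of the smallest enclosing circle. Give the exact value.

Side lengths²: P_1P_2² = 250, P_1P_3² = 25, P_2P_3² = 433.
Since P_2P_3² = 433 ≥ 250 + 25 = 275, the angle opposite P_2P_3 is not acute, so the smallest enclosing circle has P_2P_3 as diameter.
Centre = midpoint of P_2P_3 = (-4, -1.5), r² = 433/4 = 108.25.

108.25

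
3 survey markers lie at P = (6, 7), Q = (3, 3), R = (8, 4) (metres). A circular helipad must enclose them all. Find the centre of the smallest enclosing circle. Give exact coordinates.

(181/34, 149/34)

Side lengths²: PQ² = 25, PR² = 13, QR² = 26.
Since QR² = 26 < 25 + 13 = 38, the triangle is acute, so the smallest enclosing circle is the circumcircle.
Circumcentre = (181/34, 149/34), r² = 4225/578.
Centre = (181/34, 149/34).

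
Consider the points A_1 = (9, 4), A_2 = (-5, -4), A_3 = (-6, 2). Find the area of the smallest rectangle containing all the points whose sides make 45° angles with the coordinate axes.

In coordinates u = x + y, v = x − y the rectangle is axis-aligned; the map (x,y)→(u,v) scales areas by 2.
u-values: 13, -9, -4; range = 13 − (-9) = 22.
v-values: 5, -1, -8; range = 5 − (-8) = 13.
Area = (22 × 13) / 2 = 143.

143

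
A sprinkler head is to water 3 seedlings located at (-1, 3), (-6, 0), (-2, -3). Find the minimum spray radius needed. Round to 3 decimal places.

3.284

Call the three points A, B, C in the order given.
Side lengths²: AB² = 34, AC² = 37, BC² = 25.
Since AC² = 37 < 34 + 25 = 59, the triangle is acute, so the smallest enclosing circle is the circumcircle.
Circumcentre = (-49/18, 11/54), r² = 15725/1458.
r = √(15725/1458) ≈ 3.284.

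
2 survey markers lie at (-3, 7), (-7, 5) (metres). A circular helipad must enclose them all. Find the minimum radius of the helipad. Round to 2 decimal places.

2.24

The smallest circle enclosing two points has them as diameter endpoints.
Centre = midpoint = (-5, 6); r² = |(-3, 7)−(-7, 5)|²/4 = 20/4 = 5.
r = √5 ≈ 2.24.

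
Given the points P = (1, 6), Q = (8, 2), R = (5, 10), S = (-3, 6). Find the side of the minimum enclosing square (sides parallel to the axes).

11

The bounding box has width 11 and height 8.
An axis-aligned square enclosing the set must have side ≥ max(width, height).
So the minimum side is max(11, 8) = 11.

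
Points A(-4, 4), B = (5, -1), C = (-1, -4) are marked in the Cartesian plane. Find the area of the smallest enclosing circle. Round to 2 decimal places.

84.17

Side lengths²: AB² = 106, AC² = 73, BC² = 45.
Since AB² = 106 < 73 + 45 = 118, the triangle is acute, so the smallest enclosing circle is the circumcircle.
Circumcentre = (9/38, 39/38), r² = 19345/722.
Area = π·r² = π·19345/722 ≈ 84.17.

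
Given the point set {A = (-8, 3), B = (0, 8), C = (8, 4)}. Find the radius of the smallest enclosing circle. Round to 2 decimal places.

8.02

Side lengths²: AB² = 89, AC² = 257, BC² = 80.
Since AC² = 257 ≥ 89 + 80 = 169, the angle opposite AC is not acute, so the smallest enclosing circle has AC as diameter.
Centre = midpoint of AC = (0, 3.5), r² = 257/4 = 64.25.
r = √(64.25) ≈ 8.02.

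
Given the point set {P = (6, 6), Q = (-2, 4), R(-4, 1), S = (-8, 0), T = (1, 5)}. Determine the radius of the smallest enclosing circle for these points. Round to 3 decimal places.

7.616

A smallest enclosing disk is always determined by at most three of the input points on its boundary.
The farthest pair is P–S with squared distance 232. The circle on this segment as diameter has centre (-1, 3) and r² = 232/4 = 58.
Check Q: distance² to centre = 2 ≤ 58, so it lies inside.
All remaining points lie in this disk, and no smaller disk contains both endpoints, so this is the minimum enclosing circle.
r = √58 ≈ 7.616.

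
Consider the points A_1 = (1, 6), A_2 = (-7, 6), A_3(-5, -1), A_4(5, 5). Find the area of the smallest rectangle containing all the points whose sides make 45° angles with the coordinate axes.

104

In coordinates u = x + y, v = x − y the rectangle is axis-aligned; the map (x,y)→(u,v) scales areas by 2.
u-values: 7, -1, -6, 10; range = 10 − (-6) = 16.
v-values: -5, -13, -4, 0; range = 0 − (-13) = 13.
Area = (16 × 13) / 2 = 104.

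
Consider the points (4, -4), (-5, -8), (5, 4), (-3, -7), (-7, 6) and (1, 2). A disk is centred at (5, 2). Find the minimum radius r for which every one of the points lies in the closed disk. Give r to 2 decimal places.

14.14

The required radius is the distance from (5, 2) to the farthest point.
Squared distances: 37, 200, 4, 145, 160, 16.
Maximum is 200, attained at (-5, -8).
r = √200 ≈ 14.14.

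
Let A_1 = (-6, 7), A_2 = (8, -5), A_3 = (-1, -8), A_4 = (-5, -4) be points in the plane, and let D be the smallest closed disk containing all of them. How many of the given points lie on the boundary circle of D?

3

The minimum enclosing circle of a finite set is fixed by two of the points (as a diameter) or three (as a circumcircle).
The farthest pair is A_1–A_2 with squared distance 340. The circle on this segment as diameter has centre (1, 1) and r² = 340/4 = 85.
Check A_3: distance² to centre = 85 ≤ 85, so it lies inside.
All remaining points lie in this disk, and no smaller disk contains both endpoints, so this is the minimum enclosing circle.
The points at distance exactly r from the centre are A_1, A_2, A_3 — 3 points.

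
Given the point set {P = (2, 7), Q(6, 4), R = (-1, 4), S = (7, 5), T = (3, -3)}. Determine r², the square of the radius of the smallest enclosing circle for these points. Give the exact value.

The minimum enclosing circle is determined by three boundary points: P, S, T.
Their circumcentre is (35/12, 49/24) with r² = 14645/576.
The farthest remaining point R is at distance² 11045/576 ≤ 14645/576.

14645/576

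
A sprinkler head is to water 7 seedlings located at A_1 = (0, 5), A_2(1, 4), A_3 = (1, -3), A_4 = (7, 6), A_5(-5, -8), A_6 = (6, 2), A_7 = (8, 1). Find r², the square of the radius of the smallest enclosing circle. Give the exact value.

85

The minimum enclosing circle of a finite set is fixed by two of the points (as a diameter) or three (as a circumcircle).
The farthest pair is A_4–A_5 with squared distance 340. The circle on this segment as diameter has centre (1, -1) and r² = 340/4 = 85.
Check A_1: distance² to centre = 37 ≤ 85, so it lies inside.
All remaining points lie in this disk, and no smaller disk contains both endpoints, so this is the minimum enclosing circle.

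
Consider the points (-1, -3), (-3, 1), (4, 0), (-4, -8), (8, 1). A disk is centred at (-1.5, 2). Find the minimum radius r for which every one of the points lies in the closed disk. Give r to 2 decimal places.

10.31

The required radius is the distance from (-1.5, 2) to the farthest point.
Squared distances: 25.25, 3.25, 34.25, 106.25, 91.25.
Maximum is 106.25, attained at (-4, -8).
r = √(106.25) ≈ 10.31.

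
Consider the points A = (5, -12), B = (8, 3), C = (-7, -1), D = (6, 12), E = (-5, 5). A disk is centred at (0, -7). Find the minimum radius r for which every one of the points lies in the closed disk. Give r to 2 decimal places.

19.92

The required radius is the distance from (0, -7) to the farthest point.
Squared distances: 50, 164, 85, 397, 169.
Maximum is 397, attained at D.
r = √397 ≈ 19.92.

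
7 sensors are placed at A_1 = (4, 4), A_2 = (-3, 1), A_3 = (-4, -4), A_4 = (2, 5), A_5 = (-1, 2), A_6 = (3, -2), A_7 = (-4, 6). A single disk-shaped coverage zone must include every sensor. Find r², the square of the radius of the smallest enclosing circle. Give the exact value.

34

A smallest enclosing disk is always determined by at most three of the input points on its boundary.
The minimum enclosing circle is determined by three boundary points: A_1, A_3, A_7.
Their circumcentre is (-1, 1) with r² = 34.
The farthest remaining point A_4 is at distance² 25 ≤ 34.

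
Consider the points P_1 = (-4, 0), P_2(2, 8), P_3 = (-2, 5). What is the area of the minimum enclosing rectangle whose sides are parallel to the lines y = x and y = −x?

In coordinates u = x + y, v = x − y the rectangle is axis-aligned; the map (x,y)→(u,v) scales areas by 2.
u-values: -4, 10, 3; range = 10 − (-4) = 14.
v-values: -4, -6, -7; range = -4 − (-7) = 3.
Area = (14 × 3) / 2 = 21.

21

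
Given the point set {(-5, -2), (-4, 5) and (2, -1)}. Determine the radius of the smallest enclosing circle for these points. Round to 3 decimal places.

Call the three points A, B, C in the order given.
Side lengths²: AB² = 50, AC² = 50, BC² = 72.
Since BC² = 72 < 50 + 50 = 100, the triangle is acute, so the smallest enclosing circle is the circumcircle.
Circumcentre = (-1.875, 1.125), r² = 19.53125.
r = √(19.53125) ≈ 4.419.

4.419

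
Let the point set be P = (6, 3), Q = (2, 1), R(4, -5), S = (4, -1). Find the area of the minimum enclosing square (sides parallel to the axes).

The bounding box has width 4 and height 8.
An axis-aligned square enclosing the set must have side ≥ max(width, height).
So the minimum side is max(4, 8) = 8.
Area = 8² = 64.

64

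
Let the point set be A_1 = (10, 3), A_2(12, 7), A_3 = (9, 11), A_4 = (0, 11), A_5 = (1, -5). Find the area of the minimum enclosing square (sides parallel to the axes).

The bounding box has width 12 and height 16.
An axis-aligned square enclosing the set must have side ≥ max(width, height).
So the minimum side is max(12, 16) = 16.
Area = 16² = 256.

256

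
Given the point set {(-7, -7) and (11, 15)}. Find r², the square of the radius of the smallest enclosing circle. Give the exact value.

The smallest circle enclosing two points has them as diameter endpoints.
Centre = midpoint = (2, 4); r² = |(-7, -7)−(11, 15)|²/4 = 808/4 = 202.

202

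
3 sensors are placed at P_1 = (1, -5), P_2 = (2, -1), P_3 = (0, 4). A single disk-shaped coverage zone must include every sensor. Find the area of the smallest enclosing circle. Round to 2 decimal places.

Side lengths²: P_1P_2² = 17, P_1P_3² = 82, P_2P_3² = 29.
Since P_1P_3² = 82 ≥ 29 + 17 = 46, the angle opposite P_1P_3 is not acute, so the smallest enclosing circle has P_1P_3 as diameter.
Centre = midpoint of P_1P_3 = (0.5, -0.5), r² = 82/4 = 20.5.
Area = π·r² = π·20.5 ≈ 64.40.

64.40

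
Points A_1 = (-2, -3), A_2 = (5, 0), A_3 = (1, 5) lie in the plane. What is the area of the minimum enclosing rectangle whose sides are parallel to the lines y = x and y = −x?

In coordinates u = x + y, v = x − y the rectangle is axis-aligned; the map (x,y)→(u,v) scales areas by 2.
u-values: -5, 5, 6; range = 6 − (-5) = 11.
v-values: 1, 5, -4; range = 5 − (-4) = 9.
Area = (11 × 9) / 2 = 49.5.

49.5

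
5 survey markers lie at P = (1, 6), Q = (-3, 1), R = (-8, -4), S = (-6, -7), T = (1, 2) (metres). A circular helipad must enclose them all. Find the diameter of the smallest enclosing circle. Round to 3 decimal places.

A smallest enclosing disk is always determined by at most three of the input points on its boundary.
The farthest pair is P–S with squared distance 218. The circle on this segment as diameter has centre (-2.5, -0.5) and r² = 218/4 = 54.5.
Check Q: distance² to centre = 2.5 ≤ 54.5, so it lies inside.
All remaining points lie in this disk, and no smaller disk contains both endpoints, so this is the minimum enclosing circle.
Diameter = 2r = 2√(54.5) ≈ 14.765.

14.765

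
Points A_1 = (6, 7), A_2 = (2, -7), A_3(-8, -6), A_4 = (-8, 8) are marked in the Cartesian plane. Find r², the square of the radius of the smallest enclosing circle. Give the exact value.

By Welzl's lemma the MEC is supported by two points (diametrically opposite) or three points (on a circumcircle).
The minimum enclosing circle is determined by three boundary points: A_1, A_3, A_4.
Their circumcentre is (-41/28, 1) with r² = 71905/784.
The farthest remaining point A_2 is at distance² 59585/784 ≤ 71905/784.

71905/784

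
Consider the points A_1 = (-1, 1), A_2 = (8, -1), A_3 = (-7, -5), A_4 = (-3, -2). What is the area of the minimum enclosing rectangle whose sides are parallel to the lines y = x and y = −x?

104.5

In coordinates u = x + y, v = x − y the rectangle is axis-aligned; the map (x,y)→(u,v) scales areas by 2.
u-values: 0, 7, -12, -5; range = 7 − (-12) = 19.
v-values: -2, 9, -2, -1; range = 9 − (-2) = 11.
Area = (19 × 11) / 2 = 104.5.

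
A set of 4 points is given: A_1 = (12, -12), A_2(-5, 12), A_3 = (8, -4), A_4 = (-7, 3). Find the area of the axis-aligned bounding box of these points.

456

x ranges over [-7, 12], width 19.
y ranges over [-12, 12], height 24.
Area = 19 × 24 = 456.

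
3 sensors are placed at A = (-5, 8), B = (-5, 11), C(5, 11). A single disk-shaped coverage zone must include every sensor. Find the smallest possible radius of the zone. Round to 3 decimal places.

5.220

Side lengths²: AB² = 9, AC² = 109, BC² = 100.
Since AC² = 109 ≥ 100 + 9 = 109, the angle opposite AC is not acute, so the smallest enclosing circle has AC as diameter.
Centre = midpoint of AC = (0, 9.5), r² = 109/4 = 27.25.
r = √(27.25) ≈ 5.220.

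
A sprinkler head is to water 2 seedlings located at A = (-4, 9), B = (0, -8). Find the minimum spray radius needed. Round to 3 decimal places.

8.732

The smallest circle enclosing two points has them as diameter endpoints.
Centre = midpoint = (-2, 0.5); r² = |AB|²/4 = 305/4 = 76.25.
r = √(76.25) ≈ 8.732.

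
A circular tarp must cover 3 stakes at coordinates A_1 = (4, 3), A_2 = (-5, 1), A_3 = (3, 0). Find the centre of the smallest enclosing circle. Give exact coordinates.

Side lengths²: A_1A_2² = 85, A_1A_3² = 10, A_2A_3² = 65.
Since A_1A_2² = 85 ≥ 65 + 10 = 75, the angle opposite A_1A_2 is not acute, so the smallest enclosing circle has A_1A_2 as diameter.
Centre = midpoint of A_1A_2 = (-0.5, 2), r² = 85/4 = 21.25.
Centre = (-0.5, 2).

(-0.5, 2)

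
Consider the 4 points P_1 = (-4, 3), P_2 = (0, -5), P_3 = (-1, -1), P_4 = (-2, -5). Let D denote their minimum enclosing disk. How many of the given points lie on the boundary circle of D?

By Welzl's lemma the MEC is supported by two points (diametrically opposite) or three points (on a circumcircle).
The farthest pair is P_1–P_2 with squared distance 80. The circle on this segment as diameter has centre (-2, -1) and r² = 80/4 = 20.
Check P_3: distance² to centre = 1 ≤ 20, so it lies inside.
All remaining points lie in this disk, and no smaller disk contains both endpoints, so this is the minimum enclosing circle.
The points at distance exactly r from the centre are P_1, P_2 — 2 points.

2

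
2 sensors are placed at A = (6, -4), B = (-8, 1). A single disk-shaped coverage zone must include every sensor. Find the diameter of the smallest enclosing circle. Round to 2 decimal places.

14.87

The smallest circle enclosing two points has them as diameter endpoints.
Centre = midpoint = (-1, -1.5); r² = |AB|²/4 = 221/4 = 55.25.
Diameter = 2r = 2√(55.25) ≈ 14.87.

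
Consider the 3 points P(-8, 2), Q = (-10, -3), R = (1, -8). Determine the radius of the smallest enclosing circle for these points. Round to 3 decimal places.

6.727

Side lengths²: PQ² = 29, PR² = 181, QR² = 146.
Since PR² = 181 ≥ 146 + 29 = 175, the angle opposite PR is not acute, so the smallest enclosing circle has PR as diameter.
Centre = midpoint of PR = (-3.5, -3), r² = 181/4 = 45.25.
r = √(45.25) ≈ 6.727.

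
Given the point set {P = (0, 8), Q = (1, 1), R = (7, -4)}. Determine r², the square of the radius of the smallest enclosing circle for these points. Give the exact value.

Side lengths²: PQ² = 50, PR² = 193, QR² = 61.
Since PR² = 193 ≥ 61 + 50 = 111, the angle opposite PR is not acute, so the smallest enclosing circle has PR as diameter.
Centre = midpoint of PR = (3.5, 2), r² = 193/4 = 48.25.

48.25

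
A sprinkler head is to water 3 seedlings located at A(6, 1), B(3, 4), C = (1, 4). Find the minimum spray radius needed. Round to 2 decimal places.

Side lengths²: AB² = 18, AC² = 34, BC² = 4.
Since AC² = 34 ≥ 18 + 4 = 22, the angle opposite AC is not acute, so the smallest enclosing circle has AC as diameter.
Centre = midpoint of AC = (3.5, 2.5), r² = 34/4 = 8.5.
r = √(8.5) ≈ 2.92.

2.92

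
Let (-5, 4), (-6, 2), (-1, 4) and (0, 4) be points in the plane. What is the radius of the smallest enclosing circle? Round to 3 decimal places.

A smallest enclosing disk is always determined by at most three of the input points on its boundary.
The farthest pair is (-6, 2)–(0, 4) with squared distance 40. The circle on this segment as diameter has centre (-3, 3) and r² = 40/4 = 10.
Check (-5, 4): distance² to centre = 5 ≤ 10, so it lies inside.
All remaining points lie in this disk, and no smaller disk contains both endpoints, so this is the minimum enclosing circle.
r = √10 ≈ 3.162.

3.162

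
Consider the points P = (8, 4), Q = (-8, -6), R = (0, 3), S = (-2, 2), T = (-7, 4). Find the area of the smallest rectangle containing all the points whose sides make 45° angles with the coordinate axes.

In coordinates u = x + y, v = x − y the rectangle is axis-aligned; the map (x,y)→(u,v) scales areas by 2.
u-values: 12, -14, 3, 0, -3; range = 12 − (-14) = 26.
v-values: 4, -2, -3, -4, -11; range = 4 − (-11) = 15.
Area = (26 × 15) / 2 = 195.

195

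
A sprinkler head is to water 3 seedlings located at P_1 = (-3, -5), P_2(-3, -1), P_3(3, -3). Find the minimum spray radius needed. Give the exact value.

10/3

Side lengths²: P_1P_2² = 16, P_1P_3² = 40, P_2P_3² = 40.
Since P_2P_3² = 40 < 40 + 16 = 56, the triangle is acute, so the smallest enclosing circle is the circumcircle.
Circumcentre = (-1/3, -3), r² = 100/9.
r = √(100/9) = 10/3.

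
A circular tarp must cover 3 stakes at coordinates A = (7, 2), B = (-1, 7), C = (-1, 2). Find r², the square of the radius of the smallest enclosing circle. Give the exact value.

Side lengths²: AB² = 89, AC² = 64, BC² = 25.
Since AB² = 89 ≥ 64 + 25 = 89, the angle opposite AB is not acute, so the smallest enclosing circle has AB as diameter.
Centre = midpoint of AB = (3, 4.5), r² = 89/4 = 22.25.

22.25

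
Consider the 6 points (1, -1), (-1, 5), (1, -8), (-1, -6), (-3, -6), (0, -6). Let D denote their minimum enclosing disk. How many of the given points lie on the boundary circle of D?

The minimum enclosing circle of a finite set is fixed by two of the points (as a diameter) or three (as a circumcircle).
The farthest pair is (-1, 5)–(1, -8) with squared distance 173. The circle on this segment as diameter has centre (0, -1.5) and r² = 173/4 = 43.25.
Check (1, -1): distance² to centre = 1.25 ≤ 43.25, so it lies inside.
All remaining points lie in this disk, and no smaller disk contains both endpoints, so this is the minimum enclosing circle.
The points at distance exactly r from the centre are (-1, 5), (1, -8) — 2 points.

2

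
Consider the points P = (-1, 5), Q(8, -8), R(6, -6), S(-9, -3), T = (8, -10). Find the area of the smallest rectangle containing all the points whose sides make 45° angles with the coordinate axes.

In coordinates u = x + y, v = x − y the rectangle is axis-aligned; the map (x,y)→(u,v) scales areas by 2.
u-values: 4, 0, 0, -12, -2; range = 4 − (-12) = 16.
v-values: -6, 16, 12, -6, 18; range = 18 − (-6) = 24.
Area = (16 × 24) / 2 = 192.

192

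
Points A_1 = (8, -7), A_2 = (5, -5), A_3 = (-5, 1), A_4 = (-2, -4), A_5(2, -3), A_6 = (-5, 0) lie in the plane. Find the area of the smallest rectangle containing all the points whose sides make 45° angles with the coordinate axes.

In coordinates u = x + y, v = x − y the rectangle is axis-aligned; the map (x,y)→(u,v) scales areas by 2.
u-values: 1, 0, -4, -6, -1, -5; range = 1 − (-6) = 7.
v-values: 15, 10, -6, 2, 5, -5; range = 15 − (-6) = 21.
Area = (7 × 21) / 2 = 73.5.

73.5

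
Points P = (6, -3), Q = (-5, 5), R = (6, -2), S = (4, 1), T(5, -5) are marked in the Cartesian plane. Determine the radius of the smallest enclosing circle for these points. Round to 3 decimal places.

7.071

The farthest pair is Q–T with squared distance 200. The circle on this segment as diameter has centre (0, 0) and r² = 200/4 = 50.
Check P: distance² to centre = 45 ≤ 50, so it lies inside.
All remaining points lie in this disk, and no smaller disk contains both endpoints, so this is the minimum enclosing circle.
r = √50 ≈ 7.071.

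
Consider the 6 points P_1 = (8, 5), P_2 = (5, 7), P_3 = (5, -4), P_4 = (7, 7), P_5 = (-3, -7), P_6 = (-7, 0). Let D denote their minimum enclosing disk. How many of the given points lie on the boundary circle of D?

By Welzl's lemma the MEC is supported by two points (diametrically opposite) or three points (on a circumcircle).
The minimum enclosing circle is determined by three boundary points: P_4, P_5, P_6.
Their circumcentre is (29/18, 5/18) with r² = 12025/162.
The farthest remaining point P_1 is at distance² 10225/162 ≤ 12025/162.
The points at distance exactly r from the centre are P_4, P_5, P_6 — 3 points.

3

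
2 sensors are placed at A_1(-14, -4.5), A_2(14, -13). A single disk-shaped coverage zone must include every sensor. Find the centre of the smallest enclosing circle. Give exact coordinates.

The smallest circle enclosing two points has them as diameter endpoints.
Centre = midpoint = (0, -8.75); r² = |A_1A_2|²/4 = 856.25/4 = 214.0625.
Centre = (0, -8.75).

(0, -8.75)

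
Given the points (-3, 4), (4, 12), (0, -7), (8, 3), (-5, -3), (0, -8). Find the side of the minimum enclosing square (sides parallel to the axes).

20

The bounding box has width 13 and height 20.
An axis-aligned square enclosing the set must have side ≥ max(width, height).
So the minimum side is max(13, 20) = 20.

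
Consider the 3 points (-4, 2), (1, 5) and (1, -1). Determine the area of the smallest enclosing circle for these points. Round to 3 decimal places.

36.317

Call the three points A, B, C in the order given.
Side lengths²: AB² = 34, AC² = 34, BC² = 36.
Since BC² = 36 < 34 + 34 = 68, the triangle is acute, so the smallest enclosing circle is the circumcircle.
Circumcentre = (-0.6, 2), r² = 11.56.
Area = π·r² = π·11.56 ≈ 36.317.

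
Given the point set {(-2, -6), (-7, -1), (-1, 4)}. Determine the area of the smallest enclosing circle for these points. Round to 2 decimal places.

Call the three points A, B, C in the order given.
Side lengths²: AB² = 50, AC² = 101, BC² = 61.
Since AC² = 101 < 61 + 50 = 111, the triangle is acute, so the smallest enclosing circle is the circumcircle.
Circumcentre = (-43/22, -21/22), r² = 6161/242.
Area = π·r² = π·6161/242 ≈ 79.98.

79.98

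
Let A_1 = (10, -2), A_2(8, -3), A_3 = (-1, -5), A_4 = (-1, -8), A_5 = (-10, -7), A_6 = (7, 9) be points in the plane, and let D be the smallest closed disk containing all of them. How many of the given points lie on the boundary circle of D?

A smallest enclosing disk is always determined by at most three of the input points on its boundary.
The minimum enclosing circle is determined by three boundary points: A_1, A_5, A_6.
Their circumcentre is (-125/94, 77/94) with r² = 602225/4418.
The farthest remaining point A_2 is at distance² 449005/4418 ≤ 602225/4418.
The points at distance exactly r from the centre are A_1, A_5, A_6 — 3 points.

3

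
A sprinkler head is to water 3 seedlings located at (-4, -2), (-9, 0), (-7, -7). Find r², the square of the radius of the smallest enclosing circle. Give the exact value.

Call the three points A, B, C in the order given.
Side lengths²: AB² = 29, AC² = 34, BC² = 53.
Since BC² = 53 < 34 + 29 = 63, the triangle is acute, so the smallest enclosing circle is the circumcircle.
Circumcentre = (-461/62, -207/62), r² = 26129/1922.

26129/1922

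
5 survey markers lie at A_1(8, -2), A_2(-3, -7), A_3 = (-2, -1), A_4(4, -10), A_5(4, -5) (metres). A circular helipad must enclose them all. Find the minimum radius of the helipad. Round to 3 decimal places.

A smallest enclosing disk is always determined by at most three of the input points on its boundary.
The farthest pair is A_1–A_2 with squared distance 146. The circle on this segment as diameter has centre (2.5, -4.5) and r² = 146/4 = 36.5.
Check A_3: distance² to centre = 32.5 ≤ 36.5, so it lies inside.
All remaining points lie in this disk, and no smaller disk contains both endpoints, so this is the minimum enclosing circle.
r = √(36.5) ≈ 6.042.

6.042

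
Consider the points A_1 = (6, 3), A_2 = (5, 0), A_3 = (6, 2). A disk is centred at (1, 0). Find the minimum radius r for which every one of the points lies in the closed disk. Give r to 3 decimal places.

The required radius is the distance from (1, 0) to the farthest point.
Squared distances: 34, 16, 29.
Maximum is 34, attained at A_1.
r = √34 ≈ 5.831.

5.831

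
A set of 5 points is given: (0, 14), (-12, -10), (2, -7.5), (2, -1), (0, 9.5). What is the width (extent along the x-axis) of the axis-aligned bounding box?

14

max x = 2, min x = -12, so width = 14.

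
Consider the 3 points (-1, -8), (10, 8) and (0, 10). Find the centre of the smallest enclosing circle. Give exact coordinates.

(47/14, 11/14)

Call the three points A, B, C in the order given.
Side lengths²: AB² = 377, AC² = 325, BC² = 104.
Since AB² = 377 < 325 + 104 = 429, the triangle is acute, so the smallest enclosing circle is the circumcircle.
Circumcentre = (47/14, 11/14), r² = 9425/98.
Centre = (47/14, 11/14).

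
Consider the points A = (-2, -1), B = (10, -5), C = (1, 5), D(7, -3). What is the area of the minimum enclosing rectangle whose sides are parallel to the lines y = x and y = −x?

In coordinates u = x + y, v = x − y the rectangle is axis-aligned; the map (x,y)→(u,v) scales areas by 2.
u-values: -3, 5, 6, 4; range = 6 − (-3) = 9.
v-values: -1, 15, -4, 10; range = 15 − (-4) = 19.
Area = (9 × 19) / 2 = 85.5.

85.5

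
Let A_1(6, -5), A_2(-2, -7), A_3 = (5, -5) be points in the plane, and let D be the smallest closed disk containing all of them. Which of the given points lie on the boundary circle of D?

Side lengths²: A_1A_2² = 68, A_1A_3² = 1, A_2A_3² = 53.
Since A_1A_2² = 68 ≥ 53 + 1 = 54, the angle opposite A_1A_2 is not acute, so the smallest enclosing circle has A_1A_2 as diameter.
Centre = midpoint of A_1A_2 = (2, -6), r² = 68/4 = 17.
The points at distance exactly r from the centre are A_1, A_2 — 2 points.

A_1, A_2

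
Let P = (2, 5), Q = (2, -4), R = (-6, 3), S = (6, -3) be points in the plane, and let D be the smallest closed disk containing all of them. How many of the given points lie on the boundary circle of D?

The minimum enclosing circle of a finite set is fixed by two of the points (as a diameter) or three (as a circumcircle).
The farthest pair is R–S with squared distance 180. The circle on this segment as diameter has centre (0, 0) and r² = 180/4 = 45.
Check P: distance² to centre = 29 ≤ 45, so it lies inside.
All remaining points lie in this disk, and no smaller disk contains both endpoints, so this is the minimum enclosing circle.
The points at distance exactly r from the centre are R, S — 2 points.

2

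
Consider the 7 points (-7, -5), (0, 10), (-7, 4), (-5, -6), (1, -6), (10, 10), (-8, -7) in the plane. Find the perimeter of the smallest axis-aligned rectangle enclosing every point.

Width = max x − min x = 10 − (-8) = 18.
Height = max y − min y = 10 − (-7) = 17.
Perimeter = 2(18 + 17) = 70.

70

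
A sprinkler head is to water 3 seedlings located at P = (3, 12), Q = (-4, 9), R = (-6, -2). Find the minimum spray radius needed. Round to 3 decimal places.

Side lengths²: PQ² = 58, PR² = 277, QR² = 125.
Since PR² = 277 ≥ 125 + 58 = 183, the angle opposite PR is not acute, so the smallest enclosing circle has PR as diameter.
Centre = midpoint of PR = (-1.5, 5), r² = 277/4 = 69.25.
r = √(69.25) ≈ 8.322.

8.322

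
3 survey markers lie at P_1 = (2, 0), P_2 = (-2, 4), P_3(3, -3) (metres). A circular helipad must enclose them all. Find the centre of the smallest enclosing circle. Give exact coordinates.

(0.5, 0.5)

Side lengths²: P_1P_2² = 32, P_1P_3² = 10, P_2P_3² = 74.
Since P_2P_3² = 74 ≥ 32 + 10 = 42, the angle opposite P_2P_3 is not acute, so the smallest enclosing circle has P_2P_3 as diameter.
Centre = midpoint of P_2P_3 = (0.5, 0.5), r² = 74/4 = 18.5.
Centre = (0.5, 0.5).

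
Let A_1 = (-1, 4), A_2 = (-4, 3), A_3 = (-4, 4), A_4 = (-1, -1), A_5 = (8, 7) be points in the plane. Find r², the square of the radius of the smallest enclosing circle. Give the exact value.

The minimum enclosing circle is determined by three boundary points: A_2, A_4, A_5.
Their circumcentre is (13/6, 4.5) with r² = 725/18.
The farthest remaining point A_3 is at distance² 689/18 ≤ 725/18.

725/18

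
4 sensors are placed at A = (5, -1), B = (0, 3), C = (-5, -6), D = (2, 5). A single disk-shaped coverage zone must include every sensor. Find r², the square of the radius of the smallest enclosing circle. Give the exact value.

42.5

The minimum enclosing circle of a finite set is fixed by two of the points (as a diameter) or three (as a circumcircle).
The farthest pair is C–D with squared distance 170. The circle on this segment as diameter has centre (-1.5, -0.5) and r² = 170/4 = 42.5.
Check A: distance² to centre = 42.5 ≤ 42.5, so it lies inside.
All remaining points lie in this disk, and no smaller disk contains both endpoints, so this is the minimum enclosing circle.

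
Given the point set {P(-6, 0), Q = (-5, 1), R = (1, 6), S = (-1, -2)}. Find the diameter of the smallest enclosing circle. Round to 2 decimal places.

9.30

A smallest enclosing disk is always determined by at most three of the input points on its boundary.
The minimum enclosing circle is determined by three boundary points: P, R, S.
Their circumcentre is (-23/11, 111/44) with r² = 41905/1936.
The farthest remaining point Q is at distance² 20873/1936 ≤ 41905/1936.
Diameter = 2r = 2√(41905/1936) ≈ 9.30.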